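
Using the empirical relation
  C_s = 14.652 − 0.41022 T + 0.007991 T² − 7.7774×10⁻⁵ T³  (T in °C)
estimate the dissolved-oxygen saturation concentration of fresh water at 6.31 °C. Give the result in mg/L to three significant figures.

C_s = 14.652 − 0.41022×6.31 + 0.007991×6.31² − 7.7774×10⁻⁵×6.31³ = 12.36 mg/L.

C_s ≈ 12.4 mg/L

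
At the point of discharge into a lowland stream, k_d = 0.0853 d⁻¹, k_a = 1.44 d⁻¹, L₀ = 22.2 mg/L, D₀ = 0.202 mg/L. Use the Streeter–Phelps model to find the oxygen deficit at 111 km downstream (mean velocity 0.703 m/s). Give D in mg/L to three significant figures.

Travel time t = x/v = 111 km / (0.703 m/s) = 111000 m / 0.703 m/s = 157900 s = 1.827 d.
k_d L₀/(k_a−k_d) = 0.0853×22.2/(1.44−0.0853) = 1.894/1.355 = 1.398 mg/L.
e^(−k_d t) = e^(−0.0853×1.827) = 0.8557; e^(−k_a t) = e^(−1.44×1.827) = 0.07196.
D = 1.398 × (0.8557 − 0.07196) + 0.202 × 0.07196 = 1.095 + 0.01454 = 1.110 mg/L.

D ≈ 1.11 mg/L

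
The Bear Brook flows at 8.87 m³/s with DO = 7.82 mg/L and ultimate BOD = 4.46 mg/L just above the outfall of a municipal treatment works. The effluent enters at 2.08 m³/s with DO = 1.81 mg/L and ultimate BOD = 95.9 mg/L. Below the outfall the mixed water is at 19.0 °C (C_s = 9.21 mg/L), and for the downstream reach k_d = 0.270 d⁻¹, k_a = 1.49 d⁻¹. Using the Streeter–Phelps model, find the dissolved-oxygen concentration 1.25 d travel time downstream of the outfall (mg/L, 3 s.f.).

DO ≈ 6.12 mg/L

Mixed DO = (8.87×7.82 + 2.08×1.81)/(8.87+2.08) = 73.13/10.95 = 6.678 mg/L.
Mixed L₀ = (8.87×4.46 + 2.08×95.9)/(10.95) = 239.0/10.95 = 21.83 mg/L.
Initial deficit D₀ = C_s − DO₀ = 9.21 − 6.678 = 2.532 mg/L.
D(1.25) = [0.270×21.83/(1.49−0.270)](e^(−0.270×1.25) − e^(−1.49×1.25)) + 2.532 e^(−1.49×1.25)
= 4.831 × (0.7136 − 0.1553) + 2.532 × 0.1553 = 3.090 mg/L.
DO = 9.21 − 3.090 = 6.120 mg/L.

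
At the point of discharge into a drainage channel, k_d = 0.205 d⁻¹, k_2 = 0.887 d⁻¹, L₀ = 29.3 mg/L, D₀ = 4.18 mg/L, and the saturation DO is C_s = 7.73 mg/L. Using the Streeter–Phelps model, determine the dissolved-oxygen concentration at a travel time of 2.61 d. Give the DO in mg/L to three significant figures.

k_d L₀/(k_2−k_d) = 0.205×29.3/(0.887−0.205) = 6.006/0.6820 = 8.807 mg/L.
e^(−k_d t) = e^(−0.205×2.610) = 0.5856; e^(−k_2 t) = e^(−0.887×2.610) = 0.09876.
D = 8.807 × (0.5856 − 0.09876) + 4.18 × 0.09876 = 4.288 + 0.4128 = 4.701 mg/L.
DO = C_s − D = 7.73 − 4.701 = 3.029 mg/L.

DO ≈ 3.03 mg/L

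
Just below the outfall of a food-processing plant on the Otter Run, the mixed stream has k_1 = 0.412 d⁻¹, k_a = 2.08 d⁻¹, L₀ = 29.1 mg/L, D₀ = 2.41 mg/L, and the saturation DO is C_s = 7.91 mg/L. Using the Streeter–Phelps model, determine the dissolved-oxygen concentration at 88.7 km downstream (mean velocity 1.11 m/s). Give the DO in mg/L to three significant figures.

Travel time t = x/v = 88.7 km / (1.11 m/s) = 88700 m / 1.11 m/s = 79910 s = 0.9249 d.
k_1 L₀/(k_a−k_1) = 0.412×29.1/(2.08−0.412) = 11.99/1.668 = 7.188 mg/L.
e^(−k_1 t) = e^(−0.412×0.9249) = 0.6831; e^(−k_a t) = e^(−2.08×0.9249) = 0.1461.
D = 7.188 × (0.6831 − 0.1461) + 2.41 × 0.1461 = 3.860 + 0.3520 = 4.212 mg/L.
DO = C_s − D = 7.91 − 4.212 = 3.698 mg/L.

DO ≈ 3.70 mg/L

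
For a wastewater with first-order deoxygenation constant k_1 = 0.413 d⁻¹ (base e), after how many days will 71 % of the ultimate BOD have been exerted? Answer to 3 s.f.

t ≈ 3.00 d

y/L₀ = 1 − e^(−k_1 t) = 0.71 ⇒ e^(−k_1 t) = 0.290
t = −ln(0.290) / 0.413 = 1.238 / 0.413 = 2.997 d.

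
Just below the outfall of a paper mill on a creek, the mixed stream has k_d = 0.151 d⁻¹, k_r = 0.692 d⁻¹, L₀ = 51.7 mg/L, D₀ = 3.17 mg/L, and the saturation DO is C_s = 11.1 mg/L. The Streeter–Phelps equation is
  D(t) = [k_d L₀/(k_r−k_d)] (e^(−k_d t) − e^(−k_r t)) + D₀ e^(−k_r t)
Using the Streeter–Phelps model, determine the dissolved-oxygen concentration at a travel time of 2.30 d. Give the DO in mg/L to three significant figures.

DO ≈ 3.20 mg/L

k_d L₀/(k_r−k_d) = 0.151×51.7/(0.692−0.151) = 7.807/0.5410 = 14.43 mg/L.
e^(−k_d t) = e^(−0.151×2.300) = 0.7066; e^(−k_r t) = e^(−0.692×2.300) = 0.2036.
D = 14.43 × (0.7066 − 0.2036) + 3.17 × 0.2036 = 7.258 + 0.6454 = 7.904 mg/L.
DO = C_s − D = 11.1 − 7.904 = 3.196 mg/L.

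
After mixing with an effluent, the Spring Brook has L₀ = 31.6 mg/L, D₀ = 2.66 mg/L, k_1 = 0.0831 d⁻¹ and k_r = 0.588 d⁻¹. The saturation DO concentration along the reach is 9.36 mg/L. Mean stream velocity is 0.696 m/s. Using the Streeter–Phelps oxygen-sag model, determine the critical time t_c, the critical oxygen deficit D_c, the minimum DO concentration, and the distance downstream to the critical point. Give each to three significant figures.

At the critical point dD/dt = 0, so k_1 L₀ e^(−k_1 t) = k_r D. Substituting D(t) from the Streeter–Phelps equation and solving for t gives
t_c = ln[(k_r/k_1)(1 − D₀(k_r−k_1)/(k_1 L₀))] / (k_r−k_1).
Here k_r−k_1 = 0.5049 d⁻¹ and 1 − D₀(k_r−k_1)/(k_1 L₀) = 1 − 2.66×0.5049/(0.0831×31.6) = 0.4886, so
t_c = ln(7.076 × 0.4886) / 0.5049 = 1.240 / 0.5049 = 2.457 d.
D_c = (k_1/k_r) L₀ e^(−k_1 t_c) = (0.0831/0.588) × 31.6 × e^(−0.0831×2.457) = 0.1413 × 31.6 × 0.8153 = 3.641 mg/L.
Minimum DO = C_s − D_c = 9.36 − 3.641 = 5.719 mg/L.
x_c = v t_c = 0.696 m/s × 2.457 d × 86400 s/d = 147700 m ≈ 148 km.

t_c ≈ 2.46 d; D_c ≈ 3.64 mg/L; min DO ≈ 5.72 mg/L; x_c ≈ 148 km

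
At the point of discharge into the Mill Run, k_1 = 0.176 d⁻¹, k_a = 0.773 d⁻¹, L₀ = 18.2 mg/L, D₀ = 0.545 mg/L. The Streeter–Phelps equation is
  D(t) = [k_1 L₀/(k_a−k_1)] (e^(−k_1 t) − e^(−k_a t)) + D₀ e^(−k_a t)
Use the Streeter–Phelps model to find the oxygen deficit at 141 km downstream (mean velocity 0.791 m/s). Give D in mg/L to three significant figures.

Travel time t = x/v = 141 km / (0.791 m/s) = 141000 m / 0.791 m/s = 178300 s = 2.063 d.
k_1 L₀/(k_a−k_1) = 0.176×18.2/(0.773−0.176) = 3.203/0.5970 = 5.365 mg/L.
e^(−k_1 t) = e^(−0.176×2.063) = 0.6955; e^(−k_a t) = e^(−0.773×2.063) = 0.2029.
D = 5.365 × (0.6955 − 0.2029) + 0.545 × 0.2029 = 2.643 + 0.1106 = 2.753 mg/L.

D ≈ 2.75 mg/L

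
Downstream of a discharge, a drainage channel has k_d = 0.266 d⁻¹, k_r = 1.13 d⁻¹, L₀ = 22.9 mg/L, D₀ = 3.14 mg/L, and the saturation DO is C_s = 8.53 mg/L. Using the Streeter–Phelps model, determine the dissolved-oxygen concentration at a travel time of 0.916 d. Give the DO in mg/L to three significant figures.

k_d L₀/(k_r−k_d) = 0.266×22.9/(1.13−0.266) = 6.091/0.8640 = 7.050 mg/L.
e^(−k_d t) = e^(−0.266×0.9160) = 0.7838; e^(−k_r t) = e^(−1.13×0.9160) = 0.3552.
D = 7.050 × (0.7838 − 0.3552) + 3.14 × 0.3552 = 3.021 + 1.115 = 4.137 mg/L.
DO = C_s − D = 8.53 − 4.137 = 4.393 mg/L.

DO ≈ 4.39 mg/L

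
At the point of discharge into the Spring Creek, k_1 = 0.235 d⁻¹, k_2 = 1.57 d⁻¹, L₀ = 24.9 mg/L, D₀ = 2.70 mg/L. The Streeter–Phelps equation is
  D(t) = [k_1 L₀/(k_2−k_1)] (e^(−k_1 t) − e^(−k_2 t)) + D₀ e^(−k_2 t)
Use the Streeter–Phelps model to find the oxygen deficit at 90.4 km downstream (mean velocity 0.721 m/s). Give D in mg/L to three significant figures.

Travel time t = x/v = 90.4 km / (0.721 m/s) = 90400 m / 0.721 m/s = 125400 s = 1.451 d.
k_1 L₀/(k_2−k_1) = 0.235×24.9/(1.57−0.235) = 5.851/1.335 = 4.383 mg/L.
e^(−k_1 t) = e^(−0.235×1.451) = 0.7110; e^(−k_2 t) = e^(−1.57×1.451) = 0.1025.
D = 4.383 × (0.7110 − 0.1025) + 2.70 × 0.1025 = 2.668 + 0.2766 = 2.944 mg/L.

D ≈ 2.94 mg/L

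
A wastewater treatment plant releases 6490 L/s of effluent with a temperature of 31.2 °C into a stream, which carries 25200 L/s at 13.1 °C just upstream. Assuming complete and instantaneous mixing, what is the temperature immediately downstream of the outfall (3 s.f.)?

16.8 °C

Flow-weighted mixing: C = (Q_r C_r + Q_w C_w)/(Q_r + Q_w)
= (25200×13.1 + 6490×31.2)/(25200 + 6490) = 532600/31690 = 16.81 °C.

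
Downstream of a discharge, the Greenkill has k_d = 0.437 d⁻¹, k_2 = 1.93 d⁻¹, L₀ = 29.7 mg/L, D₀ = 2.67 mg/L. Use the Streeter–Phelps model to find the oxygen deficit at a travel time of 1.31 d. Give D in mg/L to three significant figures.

D ≈ 4.42 mg/L

k_d L₀/(k_2−k_d) = 0.437×29.7/(1.93−0.437) = 12.98/1.493 = 8.693 mg/L.
e^(−k_d t) = e^(−0.437×1.310) = 0.5641; e^(−k_2 t) = e^(−1.93×1.310) = 0.07979.
D = 8.693 × (0.5641 − 0.07979) + 2.67 × 0.07979 = 4.210 + 0.2131 = 4.423 mg/L.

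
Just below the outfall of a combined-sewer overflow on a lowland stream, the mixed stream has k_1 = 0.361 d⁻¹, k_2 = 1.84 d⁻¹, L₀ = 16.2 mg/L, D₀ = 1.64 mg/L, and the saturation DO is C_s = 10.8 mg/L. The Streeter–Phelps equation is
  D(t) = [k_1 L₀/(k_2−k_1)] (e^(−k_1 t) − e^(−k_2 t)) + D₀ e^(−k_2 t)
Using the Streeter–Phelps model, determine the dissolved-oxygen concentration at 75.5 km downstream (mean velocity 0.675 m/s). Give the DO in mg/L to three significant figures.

Travel time t = x/v = 75.5 km / (0.675 m/s) = 75500 m / 0.675 m/s = 111900 s = 1.295 d.
k_1 L₀/(k_2−k_1) = 0.361×16.2/(1.84−0.361) = 5.848/1.479 = 3.954 mg/L.
e^(−k_1 t) = e^(−0.361×1.295) = 0.6267; e^(−k_2 t) = e^(−1.84×1.295) = 0.09236.
D = 3.954 × (0.6267 − 0.09236) + 1.64 × 0.09236 = 2.113 + 0.1515 = 2.264 mg/L.
DO = C_s − D = 10.8 − 2.264 = 8.536 mg/L.

DO ≈ 8.54 mg/L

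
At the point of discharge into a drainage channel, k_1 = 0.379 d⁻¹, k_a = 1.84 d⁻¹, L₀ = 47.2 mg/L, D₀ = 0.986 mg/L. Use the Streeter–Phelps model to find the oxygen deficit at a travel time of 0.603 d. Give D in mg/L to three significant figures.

D ≈ 6.03 mg/L

k_1 L₀/(k_a−k_1) = 0.379×47.2/(1.84−0.379) = 17.89/1.461 = 12.24 mg/L.
e^(−k_1 t) = e^(−0.379×0.6030) = 0.7957; e^(−k_a t) = e^(−1.84×0.6030) = 0.3297.
D = 12.24 × (0.7957 − 0.3297) + 0.986 × 0.3297 = 5.706 + 0.3251 = 6.031 mg/L.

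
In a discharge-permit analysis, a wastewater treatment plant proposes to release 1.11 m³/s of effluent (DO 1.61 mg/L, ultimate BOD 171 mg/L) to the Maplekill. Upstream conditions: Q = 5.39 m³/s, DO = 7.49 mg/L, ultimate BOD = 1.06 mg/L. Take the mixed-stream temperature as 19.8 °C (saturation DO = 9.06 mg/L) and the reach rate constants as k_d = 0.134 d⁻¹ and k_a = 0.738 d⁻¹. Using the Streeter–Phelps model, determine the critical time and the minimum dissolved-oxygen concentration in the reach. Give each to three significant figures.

Mixed DO = (5.39×7.49 + 1.11×1.61)/(5.39+1.11) = 42.16/6.500 = 6.486 mg/L.
Mixed L₀ = (5.39×1.06 + 1.11×171)/(6.500) = 195.5/6.500 = 30.08 mg/L.
Initial deficit D₀ = C_s − DO₀ = 9.06 − 6.486 = 2.574 mg/L.
t_c = (1/0.6040) ln[(0.738/0.134)(1 − 2.574×0.6040/(0.134×30.08))] = 1.656 × ln(3.383) = 2.018 d.
D_c = (0.134/0.738) × 30.08 × e^(−0.134×2.018) = 0.1816 × 30.08 × 0.7631 = 4.168 mg/L.
Minimum DO = 9.06 − 4.168 = 4.892 mg/L.

t_c ≈ 2.02 d; minimum DO ≈ 4.89 mg/L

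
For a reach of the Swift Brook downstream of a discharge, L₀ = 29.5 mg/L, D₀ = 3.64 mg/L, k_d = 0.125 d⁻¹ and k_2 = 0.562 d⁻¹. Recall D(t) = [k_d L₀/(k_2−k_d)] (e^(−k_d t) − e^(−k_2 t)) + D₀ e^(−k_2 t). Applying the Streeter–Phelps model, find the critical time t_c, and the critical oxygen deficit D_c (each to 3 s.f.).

t_c ≈ 2.15 d; D_c ≈ 5.02 mg/L

At the critical point dD/dt = 0, so k_d L₀ e^(−k_d t) = k_2 D. Substituting D(t) from the Streeter–Phelps equation and solving for t gives
t_c = ln[(k_2/k_d)(1 − D₀(k_2−k_d)/(k_d L₀))] / (k_2−k_d).
Here k_2−k_d = 0.4370 d⁻¹ and 1 − D₀(k_2−k_d)/(k_d L₀) = 1 − 3.64×0.4370/(0.125×29.5) = 0.5686, so
t_c = ln(4.496 × 0.5686) / 0.4370 = 0.9387 / 0.4370 = 2.148 d.
D_c = (k_d/k_2) L₀ e^(−k_d t_c) = (0.125/0.562) × 29.5 × e^(−0.125×2.148) = 0.2224 × 29.5 × 0.7645 = 5.016 mg/L.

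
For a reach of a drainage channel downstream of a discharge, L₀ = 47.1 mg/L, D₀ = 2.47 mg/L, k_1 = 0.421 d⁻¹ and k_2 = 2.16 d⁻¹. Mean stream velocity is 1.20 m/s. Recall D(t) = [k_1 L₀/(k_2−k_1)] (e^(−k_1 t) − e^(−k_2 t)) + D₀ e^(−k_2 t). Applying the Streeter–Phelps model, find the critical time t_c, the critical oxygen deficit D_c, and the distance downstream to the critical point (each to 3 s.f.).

t_c ≈ 0.800 d; D_c ≈ 6.56 mg/L; x_c ≈ 82.9 km

At the critical point dD/dt = 0, so k_1 L₀ e^(−k_1 t) = k_2 D. Substituting D(t) from the Streeter–Phelps equation and solving for t gives
t_c = ln[(k_2/k_1)(1 − D₀(k_2−k_1)/(k_1 L₀))] / (k_2−k_1).
Here k_2−k_1 = 1.739 d⁻¹ and 1 − D₀(k_2−k_1)/(k_1 L₀) = 1 − 2.47×1.739/(0.421×47.1) = 0.7834, so
t_c = ln(5.131 × 0.7834) / 1.739 = 1.391 / 1.739 = 0.7999 d.
D_c = (k_1/k_2) L₀ e^(−k_1 t_c) = (0.421/2.16) × 47.1 × e^(−0.421×0.7999) = 0.1949 × 47.1 × 0.7141 = 6.555 mg/L.
x_c = v t_c = 1.20 m/s × 0.7999 d × 86400 s/d = 82940 m ≈ 82.9 km.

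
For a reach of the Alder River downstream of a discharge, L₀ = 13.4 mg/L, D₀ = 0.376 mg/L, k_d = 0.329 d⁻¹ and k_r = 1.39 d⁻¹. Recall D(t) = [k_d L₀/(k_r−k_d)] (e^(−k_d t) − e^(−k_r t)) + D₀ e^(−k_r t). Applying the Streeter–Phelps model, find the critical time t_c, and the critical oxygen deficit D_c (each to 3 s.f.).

At the critical point dD/dt = 0, so k_d L₀ e^(−k_d t) = k_r D. Substituting D(t) from the Streeter–Phelps equation and solving for t gives
t_c = ln[(k_r/k_d)(1 − D₀(k_r−k_d)/(k_d L₀))] / (k_r−k_d).
Here k_r−k_d = 1.061 d⁻¹ and 1 − D₀(k_r−k_d)/(k_d L₀) = 1 − 0.376×1.061/(0.329×13.4) = 0.9095, so
t_c = ln(4.225 × 0.9095) / 1.061 = 1.346 / 1.061 = 1.269 d.
L(t_c) = L₀ e^(−k_d t_c) = 13.4 × 0.6587 = 8.827 mg/L, and at the critical point k_r D_c = k_d L, so D_c = (0.329/1.39) × 8.827 = 2.089 mg/L.

t_c ≈ 1.27 d; D_c ≈ 2.09 mg/L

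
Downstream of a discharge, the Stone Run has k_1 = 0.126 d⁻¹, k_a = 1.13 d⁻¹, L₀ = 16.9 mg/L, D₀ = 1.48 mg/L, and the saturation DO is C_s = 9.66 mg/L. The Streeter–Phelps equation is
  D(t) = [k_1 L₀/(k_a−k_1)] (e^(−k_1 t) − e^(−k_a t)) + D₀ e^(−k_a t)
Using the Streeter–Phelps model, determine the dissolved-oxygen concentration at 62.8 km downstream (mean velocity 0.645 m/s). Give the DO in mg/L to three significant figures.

DO ≈ 8.00 mg/L

Travel time t = x/v = 62.8 km / (0.645 m/s) = 62800 m / 0.645 m/s = 97360 s = 1.127 d.
k_1 L₀/(k_a−k_1) = 0.126×16.9/(1.13−0.126) = 2.129/1.004 = 2.121 mg/L.
e^(−k_1 t) = e^(−0.126×1.127) = 0.8676; e^(−k_a t) = e^(−1.13×1.127) = 0.2799.
D = 2.121 × (0.8676 − 0.2799) + 1.48 × 0.2799 = 1.247 + 0.4142 = 1.661 mg/L.
DO = C_s − D = 9.66 − 1.661 = 7.999 mg/L.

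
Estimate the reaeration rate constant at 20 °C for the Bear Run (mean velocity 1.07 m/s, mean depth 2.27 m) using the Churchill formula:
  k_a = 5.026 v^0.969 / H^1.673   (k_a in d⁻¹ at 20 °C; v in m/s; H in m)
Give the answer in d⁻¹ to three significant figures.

k_a = 5.026 × 1.07^0.969 / 2.27^1.673 = 5.026 × 1.068 / 3.941 = 1.362 d⁻¹.

k_a ≈ 1.36 d⁻¹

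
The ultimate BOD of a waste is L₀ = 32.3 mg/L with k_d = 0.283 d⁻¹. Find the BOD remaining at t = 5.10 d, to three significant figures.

L_t = L₀ e^(−k_d t) = 32.3 × e^(−0.283×5.10) = 32.3 × 0.2361 = 7.628 mg/L.

L ≈ 7.63 mg/L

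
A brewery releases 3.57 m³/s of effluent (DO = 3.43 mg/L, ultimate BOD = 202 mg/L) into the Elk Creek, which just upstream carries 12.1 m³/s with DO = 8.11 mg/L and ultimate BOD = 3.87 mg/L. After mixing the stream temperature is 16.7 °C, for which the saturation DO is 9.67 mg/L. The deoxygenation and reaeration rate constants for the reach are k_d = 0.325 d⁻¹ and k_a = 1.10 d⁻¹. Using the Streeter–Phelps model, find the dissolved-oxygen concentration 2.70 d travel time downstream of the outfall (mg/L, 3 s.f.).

DO ≈ 2.04 mg/L

Mixed DO = (12.1×8.11 + 3.57×3.43)/(12.1+3.57) = 110.4/15.67 = 7.044 mg/L.
Mixed L₀ = (12.1×3.87 + 3.57×202)/(15.67) = 768.0/15.67 = 49.01 mg/L.
Initial deficit D₀ = C_s − DO₀ = 9.67 − 7.044 = 2.626 mg/L.
D(2.70) = [0.325×49.01/(1.10−0.325)](e^(−0.325×2.70) − e^(−1.10×2.70)) + 2.626 e^(−1.10×2.70)
= 20.55 × (0.4158 − 0.05130) + 2.626 × 0.05130 = 7.626 mg/L.
DO = 9.67 − 7.626 = 2.044 mg/L.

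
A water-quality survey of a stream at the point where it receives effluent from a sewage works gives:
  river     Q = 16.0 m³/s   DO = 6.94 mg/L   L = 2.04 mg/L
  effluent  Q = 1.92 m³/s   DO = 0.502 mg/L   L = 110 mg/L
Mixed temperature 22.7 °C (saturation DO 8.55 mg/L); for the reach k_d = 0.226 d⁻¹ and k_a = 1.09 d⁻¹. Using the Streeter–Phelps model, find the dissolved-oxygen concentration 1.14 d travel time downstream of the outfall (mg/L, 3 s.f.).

Mixed DO = (16.0×6.94 + 1.92×0.502)/(16.0+1.92) = 112.0/17.92 = 6.250 mg/L.
Mixed L₀ = (16.0×2.04 + 1.92×110)/(17.92) = 243.8/17.92 = 13.61 mg/L.
Initial deficit D₀ = C_s − DO₀ = 8.55 − 6.250 = 2.300 mg/L.
D(1.14) = [0.226×13.61/(1.09−0.226)](e^(−0.226×1.14) − e^(−1.09×1.14)) + 2.300 e^(−1.09×1.14)
= 3.559 × (0.7729 − 0.2886) + 2.300 × 0.2886 = 2.387 mg/L.
DO = 8.55 − 2.387 = 6.163 mg/L.

DO ≈ 6.16 mg/L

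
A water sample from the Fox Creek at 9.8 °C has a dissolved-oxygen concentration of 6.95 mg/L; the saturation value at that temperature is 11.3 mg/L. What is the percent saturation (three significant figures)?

61.5 % saturation

% saturation = C/C_s × 100 = 6.95/11.3 × 100 = 61.5 %.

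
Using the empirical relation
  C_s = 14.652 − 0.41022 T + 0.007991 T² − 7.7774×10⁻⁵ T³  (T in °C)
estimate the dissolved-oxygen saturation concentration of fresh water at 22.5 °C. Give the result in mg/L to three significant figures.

C_s = 14.652 − 0.41022×22.5 + 0.007991×22.5² − 7.7774×10⁻⁵×22.5³ = 8.582 mg/L.

C_s ≈ 8.58 mg/L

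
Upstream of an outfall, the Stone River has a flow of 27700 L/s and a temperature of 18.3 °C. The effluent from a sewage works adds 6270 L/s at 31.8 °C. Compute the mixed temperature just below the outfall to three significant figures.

20.8 °C

Flow-weighted mixing: C = (Q_r C_r + Q_w C_w)/(Q_r + Q_w)
= (27700×18.3 + 6270×31.8)/(27700 + 6270) = 706300/33970 = 20.79 °C.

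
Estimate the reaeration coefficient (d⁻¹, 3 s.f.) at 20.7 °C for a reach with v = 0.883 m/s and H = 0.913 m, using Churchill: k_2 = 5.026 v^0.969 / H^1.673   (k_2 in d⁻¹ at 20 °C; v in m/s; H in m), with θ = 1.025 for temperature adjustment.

k_2(20) = 5.026 × 0.883^0.969 / 0.913^1.673 = 5.026 × 0.8864 / 0.8588 = 5.188 d⁻¹.
k_2(20.7) = 5.188 × 1.025^(20.7−20) = 5.188 × 1.017 = 5.278 d⁻¹.

k_2 ≈ 5.28 d⁻¹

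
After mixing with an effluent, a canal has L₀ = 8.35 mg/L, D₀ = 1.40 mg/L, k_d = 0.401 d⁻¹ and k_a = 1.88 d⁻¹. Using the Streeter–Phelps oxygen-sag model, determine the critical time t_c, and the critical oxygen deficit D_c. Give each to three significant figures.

At the critical point dD/dt = 0, so k_d L₀ e^(−k_d t) = k_a D. Substituting D(t) from the Streeter–Phelps equation and solving for t gives
t_c = ln[(k_a/k_d)(1 − D₀(k_a−k_d)/(k_d L₀))] / (k_a−k_d).
Here k_a−k_d = 1.479 d⁻¹ and 1 − D₀(k_a−k_d)/(k_d L₀) = 1 − 1.40×1.479/(0.401×8.35) = 0.3816, so
t_c = ln(4.688 × 0.3816) / 1.479 = 0.5817 / 1.479 = 0.3933 d.
D_c = (k_d/k_a) L₀ e^(−k_d t_c) = (0.401/1.88) × 8.35 × e^(−0.401×0.3933) = 0.2133 × 8.35 × 0.8541 = 1.521 mg/L.

t_c ≈ 0.393 d; D_c ≈ 1.52 mg/L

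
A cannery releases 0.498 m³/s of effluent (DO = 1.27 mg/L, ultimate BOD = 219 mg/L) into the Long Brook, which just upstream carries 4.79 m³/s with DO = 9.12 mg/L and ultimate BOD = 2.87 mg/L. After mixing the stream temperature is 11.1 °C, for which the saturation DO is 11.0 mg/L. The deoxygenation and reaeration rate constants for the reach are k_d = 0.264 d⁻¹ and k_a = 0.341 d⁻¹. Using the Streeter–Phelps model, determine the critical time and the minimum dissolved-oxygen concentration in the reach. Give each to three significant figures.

t_c ≈ 2.89 d; minimum DO ≈ 2.61 mg/L

Mixed DO = (4.79×9.12 + 0.498×1.27)/(4.79+0.498) = 44.32/5.288 = 8.381 mg/L.
Mixed L₀ = (4.79×2.87 + 0.498×219)/(5.288) = 122.8/5.288 = 23.22 mg/L.
Initial deficit D₀ = C_s − DO₀ = 11.0 − 8.381 = 2.619 mg/L.
t_c = (1/0.07700) ln[(0.341/0.264)(1 − 2.619×0.07700/(0.264×23.22))] = 12.99 × ln(1.249) = 2.889 d.
D_c = (0.264/0.341) × 23.22 × e^(−0.264×2.889) = 0.7742 × 23.22 × 0.4664 = 8.385 mg/L.
Minimum DO = 11.0 − 8.385 = 2.615 mg/L.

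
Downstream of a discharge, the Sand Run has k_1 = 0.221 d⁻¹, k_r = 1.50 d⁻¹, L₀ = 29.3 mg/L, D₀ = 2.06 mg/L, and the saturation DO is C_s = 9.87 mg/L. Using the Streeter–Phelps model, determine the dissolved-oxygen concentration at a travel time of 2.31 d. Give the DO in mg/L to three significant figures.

DO ≈ 6.93 mg/L

k_1 L₀/(k_r−k_1) = 0.221×29.3/(1.50−0.221) = 6.475/1.279 = 5.063 mg/L.
e^(−k_1 t) = e^(−0.221×2.310) = 0.6002; e^(−k_r t) = e^(−1.50×2.310) = 0.03127.
D = 5.063 × (0.6002 − 0.03127) + 2.06 × 0.03127 = 2.880 + 0.06442 = 2.945 mg/L.
DO = C_s − D = 9.87 − 2.945 = 6.925 mg/L.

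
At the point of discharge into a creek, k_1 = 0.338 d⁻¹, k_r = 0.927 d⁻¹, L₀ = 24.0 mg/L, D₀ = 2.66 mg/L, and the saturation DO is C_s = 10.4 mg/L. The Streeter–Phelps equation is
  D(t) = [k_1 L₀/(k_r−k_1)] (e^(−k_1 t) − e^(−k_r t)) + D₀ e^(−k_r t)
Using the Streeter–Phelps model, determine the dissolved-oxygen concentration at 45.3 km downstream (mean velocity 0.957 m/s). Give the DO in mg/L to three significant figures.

Travel time t = x/v = 45.3 km / (0.957 m/s) = 45300 m / 0.957 m/s = 47340 s = 0.5479 d.
k_1 L₀/(k_r−k_1) = 0.338×24.0/(0.927−0.338) = 8.112/0.5890 = 13.77 mg/L.
e^(−k_1 t) = e^(−0.338×0.5479) = 0.8310; e^(−k_r t) = e^(−0.927×0.5479) = 0.6018.
D = 13.77 × (0.8310 − 0.6018) + 2.66 × 0.6018 = 3.156 + 1.601 = 4.757 mg/L.
DO = C_s − D = 10.4 − 4.757 = 5.643 mg/L.

DO ≈ 5.64 mg/L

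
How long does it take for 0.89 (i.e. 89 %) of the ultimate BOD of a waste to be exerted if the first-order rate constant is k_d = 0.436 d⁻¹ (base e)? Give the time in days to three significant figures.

y/L₀ = 1 − e^(−k_d t) = 0.89 ⇒ e^(−k_d t) = 0.110
t = −ln(0.110) / 0.436 = 2.207 / 0.436 = 5.063 d.

t ≈ 5.06 d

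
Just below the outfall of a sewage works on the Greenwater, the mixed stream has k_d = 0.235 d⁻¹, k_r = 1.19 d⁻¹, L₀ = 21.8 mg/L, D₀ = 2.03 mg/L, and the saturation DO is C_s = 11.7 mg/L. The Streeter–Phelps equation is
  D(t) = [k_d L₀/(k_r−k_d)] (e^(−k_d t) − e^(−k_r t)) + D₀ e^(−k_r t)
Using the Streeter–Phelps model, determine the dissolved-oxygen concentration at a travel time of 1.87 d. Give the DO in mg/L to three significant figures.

DO ≈ 8.60 mg/L

k_d L₀/(k_r−k_d) = 0.235×21.8/(1.19−0.235) = 5.123/0.9550 = 5.364 mg/L.
e^(−k_d t) = e^(−0.235×1.870) = 0.6444; e^(−k_r t) = e^(−1.19×1.870) = 0.1080.
D = 5.364 × (0.6444 − 0.1080) + 2.03 × 0.1080 = 2.877 + 0.2193 = 3.097 mg/L.
DO = C_s − D = 11.7 − 3.097 = 8.603 mg/L.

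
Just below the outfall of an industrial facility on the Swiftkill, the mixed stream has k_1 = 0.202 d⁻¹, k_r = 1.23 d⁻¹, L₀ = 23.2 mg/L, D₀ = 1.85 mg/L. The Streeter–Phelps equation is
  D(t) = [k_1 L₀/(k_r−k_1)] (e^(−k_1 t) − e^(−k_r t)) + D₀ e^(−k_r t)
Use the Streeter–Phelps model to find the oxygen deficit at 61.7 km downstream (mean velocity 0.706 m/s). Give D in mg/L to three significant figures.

D ≈ 2.94 mg/L

Travel time t = x/v = 61.7 km / (0.706 m/s) = 61700 m / 0.706 m/s = 87390 s = 1.012 d.
k_1 L₀/(k_r−k_1) = 0.202×23.2/(1.23−0.202) = 4.686/1.028 = 4.559 mg/L.
e^(−k_1 t) = e^(−0.202×1.012) = 0.8152; e^(−k_r t) = e^(−1.23×1.012) = 0.2882.
D = 4.559 × (0.8152 − 0.2882) + 1.85 × 0.2882 = 2.403 + 0.5331 = 2.936 mg/L.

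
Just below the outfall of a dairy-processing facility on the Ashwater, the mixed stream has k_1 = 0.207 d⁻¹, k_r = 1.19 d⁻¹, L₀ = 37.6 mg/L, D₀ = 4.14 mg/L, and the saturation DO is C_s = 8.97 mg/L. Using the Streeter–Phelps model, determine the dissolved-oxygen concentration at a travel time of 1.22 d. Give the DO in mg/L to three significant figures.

DO ≈ 3.70 mg/L

k_1 L₀/(k_r−k_1) = 0.207×37.6/(1.19−0.207) = 7.783/0.9830 = 7.918 mg/L.
e^(−k_1 t) = e^(−0.207×1.220) = 0.7768; e^(−k_r t) = e^(−1.19×1.220) = 0.2341.
D = 7.918 × (0.7768 − 0.2341) + 4.14 × 0.2341 = 4.297 + 0.9694 = 5.266 mg/L.
DO = C_s − D = 8.97 − 5.266 = 3.704 mg/L.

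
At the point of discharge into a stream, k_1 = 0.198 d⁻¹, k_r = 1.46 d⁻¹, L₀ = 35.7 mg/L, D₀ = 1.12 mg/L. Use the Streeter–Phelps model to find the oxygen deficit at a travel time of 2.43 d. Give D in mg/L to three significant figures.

k_1 L₀/(k_r−k_1) = 0.198×35.7/(1.46−0.198) = 7.069/1.262 = 5.601 mg/L.
e^(−k_1 t) = e^(−0.198×2.430) = 0.6181; e^(−k_r t) = e^(−1.46×2.430) = 0.02879.
D = 5.601 × (0.6181 − 0.02879) + 1.12 × 0.02879 = 3.301 + 0.03224 = 3.333 mg/L.

D ≈ 3.33 mg/L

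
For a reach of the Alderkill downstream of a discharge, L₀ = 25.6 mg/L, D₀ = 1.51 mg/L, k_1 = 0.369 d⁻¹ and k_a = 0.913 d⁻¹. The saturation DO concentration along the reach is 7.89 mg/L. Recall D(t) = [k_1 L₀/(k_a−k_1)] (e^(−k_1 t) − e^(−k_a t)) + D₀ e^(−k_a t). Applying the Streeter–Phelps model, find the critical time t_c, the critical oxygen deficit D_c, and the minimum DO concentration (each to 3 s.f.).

t_c ≈ 1.50 d; D_c ≈ 5.95 mg/L; min DO ≈ 1.94 mg/L

At the critical point dD/dt = 0, so k_1 L₀ e^(−k_1 t) = k_a D. Substituting D(t) from the Streeter–Phelps equation and solving for t gives
t_c = ln[(k_a/k_1)(1 − D₀(k_a−k_1)/(k_1 L₀))] / (k_a−k_1).
Here k_a−k_1 = 0.5440 d⁻¹ and 1 − D₀(k_a−k_1)/(k_1 L₀) = 1 − 1.51×0.5440/(0.369×25.6) = 0.9130, so
t_c = ln(2.474 × 0.9130) / 0.5440 = 0.8150 / 0.5440 = 1.498 d.
L(t_c) = L₀ e^(−k_1 t_c) = 25.6 × 0.5753 = 14.73 mg/L, and at the critical point k_a D_c = k_1 L, so D_c = (0.369/0.913) × 14.73 = 5.953 mg/L.
Minimum DO = C_s − D_c = 7.89 − 5.953 = 1.937 mg/L.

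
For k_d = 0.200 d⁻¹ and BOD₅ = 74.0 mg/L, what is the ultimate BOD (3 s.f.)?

L₀ ≈ 117 mg/L

BOD₅ = L₀(1 − e^(−5k_d)) ⇒ L₀ = BOD₅ / (1 − e^(−5×0.200))
= 74.0 / (1 − 0.3679) = 74.0 / 0.6321 = 117.1 mg/L.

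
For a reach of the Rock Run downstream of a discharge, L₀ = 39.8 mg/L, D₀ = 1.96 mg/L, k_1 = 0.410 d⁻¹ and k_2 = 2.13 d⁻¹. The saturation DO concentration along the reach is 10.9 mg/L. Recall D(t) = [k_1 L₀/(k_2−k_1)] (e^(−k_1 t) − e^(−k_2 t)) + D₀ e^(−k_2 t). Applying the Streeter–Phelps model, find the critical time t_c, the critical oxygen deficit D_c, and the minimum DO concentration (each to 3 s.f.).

t_c ≈ 0.823 d; D_c ≈ 5.47 mg/L; min DO ≈ 5.43 mg/L

With k_2/k_1 = 5.195 and 1 − D₀(k_2−k_1)/(k_1 L₀) = 0.7934,
t_c = ln(5.195 × 0.7934) / (2.13 − 0.410) = ln(4.122) / 1.720 = 1.416/1.720 = 0.8234 d.
L(t_c) = L₀ e^(−k_1 t_c) = 39.8 × 0.7135 = 28.40 mg/L, and at the critical point k_2 D_c = k_1 L, so D_c = (0.410/2.13) × 28.40 = 5.466 mg/L.
Minimum DO = C_s − D_c = 10.9 − 5.466 = 5.434 mg/L.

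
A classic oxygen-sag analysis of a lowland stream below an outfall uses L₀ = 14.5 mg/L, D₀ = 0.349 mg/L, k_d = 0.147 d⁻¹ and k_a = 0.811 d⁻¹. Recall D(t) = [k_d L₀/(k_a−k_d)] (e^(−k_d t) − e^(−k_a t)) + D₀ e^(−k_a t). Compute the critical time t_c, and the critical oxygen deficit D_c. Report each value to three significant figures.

At the critical point dD/dt = 0, so k_d L₀ e^(−k_d t) = k_a D. Substituting D(t) from the Streeter–Phelps equation and solving for t gives
t_c = ln[(k_a/k_d)(1 − D₀(k_a−k_d)/(k_d L₀))] / (k_a−k_d).
Here k_a−k_d = 0.6640 d⁻¹ and 1 − D₀(k_a−k_d)/(k_d L₀) = 1 − 0.349×0.6640/(0.147×14.5) = 0.8913, so
t_c = ln(5.517 × 0.8913) / 0.6640 = 1.593 / 0.6640 = 2.399 d.
D_c = (k_d/k_a) L₀ e^(−k_d t_c) = (0.147/0.811) × 14.5 × e^(−0.147×2.399) = 0.1813 × 14.5 × 0.7029 = 1.847 mg/L.

t_c ≈ 2.40 d; D_c ≈ 1.85 mg/L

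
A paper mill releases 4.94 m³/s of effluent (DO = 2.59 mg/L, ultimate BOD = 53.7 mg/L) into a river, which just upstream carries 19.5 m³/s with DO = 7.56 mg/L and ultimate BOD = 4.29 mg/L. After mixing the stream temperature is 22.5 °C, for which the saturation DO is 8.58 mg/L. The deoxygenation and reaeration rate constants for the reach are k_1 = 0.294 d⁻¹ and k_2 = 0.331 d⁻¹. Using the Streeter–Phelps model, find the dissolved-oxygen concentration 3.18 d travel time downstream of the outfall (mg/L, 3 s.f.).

DO ≈ 2.93 mg/L

Mixed DO = (19.5×7.56 + 4.94×2.59)/(19.5+4.94) = 160.2/24.44 = 6.555 mg/L.
Mixed L₀ = (19.5×4.29 + 4.94×53.7)/(24.44) = 348.9/24.44 = 14.28 mg/L.
Initial deficit D₀ = C_s − DO₀ = 8.58 − 6.555 = 2.025 mg/L.
D(3.18) = [0.294×14.28/(0.331−0.294)](e^(−0.294×3.18) − e^(−0.331×3.18)) + 2.025 e^(−0.331×3.18)
= 113.4 × (0.3926 − 0.3490) + 2.025 × 0.3490 = 5.651 mg/L.
DO = 8.58 − 5.651 = 2.929 mg/L.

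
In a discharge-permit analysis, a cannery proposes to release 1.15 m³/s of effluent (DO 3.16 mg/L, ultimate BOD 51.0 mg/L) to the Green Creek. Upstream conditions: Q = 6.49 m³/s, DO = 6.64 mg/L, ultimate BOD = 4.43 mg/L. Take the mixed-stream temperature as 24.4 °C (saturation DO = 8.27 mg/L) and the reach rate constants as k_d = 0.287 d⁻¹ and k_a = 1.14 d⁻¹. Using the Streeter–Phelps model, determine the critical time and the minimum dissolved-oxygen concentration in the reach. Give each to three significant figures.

t_c ≈ 0.656 d; minimum DO ≈ 5.88 mg/L

Mixed DO = (6.49×6.64 + 1.15×3.16)/(6.49+1.15) = 46.73/7.640 = 6.116 mg/L.
Mixed L₀ = (6.49×4.43 + 1.15×51.0)/(7.640) = 87.40/7.640 = 11.44 mg/L.
Initial deficit D₀ = C_s − DO₀ = 8.27 − 6.116 = 2.154 mg/L.
t_c = (1/0.8530) ln[(1.14/0.287)(1 − 2.154×0.8530/(0.287×11.44))] = 1.172 × ln(1.749) = 0.6557 d.
D_c = (0.287/1.14) × 11.44 × e^(−0.287×0.6557) = 0.2518 × 11.44 × 0.8285 = 2.386 mg/L.
Minimum DO = 8.27 − 2.386 = 5.884 mg/L.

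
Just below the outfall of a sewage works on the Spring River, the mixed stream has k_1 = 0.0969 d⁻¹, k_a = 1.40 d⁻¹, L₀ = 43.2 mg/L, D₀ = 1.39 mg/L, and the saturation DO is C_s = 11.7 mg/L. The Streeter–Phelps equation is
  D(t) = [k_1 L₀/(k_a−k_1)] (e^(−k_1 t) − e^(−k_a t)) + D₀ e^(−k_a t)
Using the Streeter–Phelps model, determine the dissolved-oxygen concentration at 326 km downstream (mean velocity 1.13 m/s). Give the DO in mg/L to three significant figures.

DO ≈ 9.39 mg/L

Travel time t = x/v = 326 km / (1.13 m/s) = 326000 m / 1.13 m/s = 288500 s = 3.339 d.
k_1 L₀/(k_a−k_1) = 0.0969×43.2/(1.40−0.0969) = 4.186/1.303 = 3.212 mg/L.
e^(−k_1 t) = e^(−0.0969×3.339) = 0.7236; e^(−k_a t) = e^(−1.40×3.339) = 0.009328.
D = 3.212 × (0.7236 − 0.009328) + 1.39 × 0.009328 = 2.294 + 0.01297 = 2.307 mg/L.
DO = C_s − D = 11.7 − 2.307 = 9.393 mg/L.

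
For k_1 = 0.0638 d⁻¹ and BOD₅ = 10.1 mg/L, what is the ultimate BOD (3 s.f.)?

L₀ ≈ 37.0 mg/L

BOD₅ = L₀(1 − e^(−5k_1)) ⇒ L₀ = BOD₅ / (1 − e^(−5×0.0638))
= 10.1 / (1 − 0.7269) = 10.1 / 0.2731 = 36.98 mg/L.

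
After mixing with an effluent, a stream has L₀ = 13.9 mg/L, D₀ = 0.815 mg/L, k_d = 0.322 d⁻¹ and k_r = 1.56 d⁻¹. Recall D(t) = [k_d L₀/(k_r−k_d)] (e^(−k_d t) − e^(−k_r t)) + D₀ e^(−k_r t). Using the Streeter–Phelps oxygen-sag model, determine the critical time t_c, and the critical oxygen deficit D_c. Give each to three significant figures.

t_c = [1/(k_r−k_d)] ln[(k_r/k_d)(1 − D₀(k_r−k_d)/(k_d L₀))]
= [1/(1.56−0.322)] ln[(1.56/0.322)(1 − 0.815×1.238/(0.322×13.9))]
= (1/1.238) ln[4.845 × 0.7746] = 0.8078 × ln(3.753) = 0.8078 × 1.322 = 1.068 d.
D_c = (k_d/k_r) L₀ e^(−k_d t_c) = (0.322/1.56) × 13.9 × e^(−0.322×1.068) = 0.2064 × 13.9 × 0.7090 = 2.034 mg/L.

t_c ≈ 1.07 d; D_c ≈ 2.03 mg/L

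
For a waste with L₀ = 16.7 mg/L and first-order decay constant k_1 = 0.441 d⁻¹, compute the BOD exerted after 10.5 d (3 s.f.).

y ≈ 16.5 mg/L

y_t = L₀(1 − e^(−k_1 t)) = 16.7 × (1 − e^(−0.441×10.5))
= 16.7 × (1 − 0.009750) = 16.7 × 0.9903 = 16.54 mg/L.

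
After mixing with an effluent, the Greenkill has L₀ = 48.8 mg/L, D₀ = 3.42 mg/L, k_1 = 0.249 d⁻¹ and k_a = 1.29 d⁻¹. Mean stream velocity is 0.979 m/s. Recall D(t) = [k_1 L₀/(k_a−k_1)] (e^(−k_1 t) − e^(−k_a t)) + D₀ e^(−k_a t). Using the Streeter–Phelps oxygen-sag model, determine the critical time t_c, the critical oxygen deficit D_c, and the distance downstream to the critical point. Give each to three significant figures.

At the critical point dD/dt = 0, so k_1 L₀ e^(−k_1 t) = k_a D. Substituting D(t) from the Streeter–Phelps equation and solving for t gives
t_c = ln[(k_a/k_1)(1 − D₀(k_a−k_1)/(k_1 L₀))] / (k_a−k_1).
Here k_a−k_1 = 1.041 d⁻¹ and 1 − D₀(k_a−k_1)/(k_1 L₀) = 1 − 3.42×1.041/(0.249×48.8) = 0.7070, so
t_c = ln(5.181 × 0.7070) / 1.041 = 1.298 / 1.041 = 1.247 d.
L(t_c) = L₀ e^(−k_1 t_c) = 48.8 × 0.7331 = 35.77 mg/L, and at the critical point k_a D_c = k_1 L, so D_c = (0.249/1.29) × 35.77 = 6.905 mg/L.
x_c = v t_c = 0.979 m/s × 1.247 d × 86400 s/d = 105500 m ≈ 105 km.

t_c ≈ 1.25 d; D_c ≈ 6.91 mg/L; x_c ≈ 105 km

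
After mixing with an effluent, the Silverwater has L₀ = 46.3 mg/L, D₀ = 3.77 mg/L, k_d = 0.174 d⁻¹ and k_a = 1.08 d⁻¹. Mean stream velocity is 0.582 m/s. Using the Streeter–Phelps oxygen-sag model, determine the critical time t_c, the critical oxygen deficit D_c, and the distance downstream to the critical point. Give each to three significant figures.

At the critical point dD/dt = 0, so k_d L₀ e^(−k_d t) = k_a D. Substituting D(t) from the Streeter–Phelps equation and solving for t gives
t_c = ln[(k_a/k_d)(1 − D₀(k_a−k_d)/(k_d L₀))] / (k_a−k_d).
Here k_a−k_d = 0.9060 d⁻¹ and 1 − D₀(k_a−k_d)/(k_d L₀) = 1 − 3.77×0.9060/(0.174×46.3) = 0.5760, so
t_c = ln(6.207 × 0.5760) / 0.9060 = 1.274 / 0.9060 = 1.406 d.
L(t_c) = L₀ e^(−k_d t_c) = 46.3 × 0.7829 = 36.25 mg/L, and at the critical point k_a D_c = k_d L, so D_c = (0.174/1.08) × 36.25 = 5.840 mg/L.
x_c = v t_c = 0.582 m/s × 1.406 d × 86400 s/d = 70710 m ≈ 70.7 km.

t_c ≈ 1.41 d; D_c ≈ 5.84 mg/L; x_c ≈ 70.7 km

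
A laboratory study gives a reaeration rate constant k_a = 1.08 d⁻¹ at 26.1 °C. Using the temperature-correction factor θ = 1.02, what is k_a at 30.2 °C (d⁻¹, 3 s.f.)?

k_a(T₂) = k_a(T₁) · θ^(T₂−T₁) = 1.08 × 1.02^(30.2−26.1)
= 1.08 × 1.02^4.10 = 1.08 × 1.085 = 1.171 d⁻¹.

k_a ≈ 1.17 d⁻¹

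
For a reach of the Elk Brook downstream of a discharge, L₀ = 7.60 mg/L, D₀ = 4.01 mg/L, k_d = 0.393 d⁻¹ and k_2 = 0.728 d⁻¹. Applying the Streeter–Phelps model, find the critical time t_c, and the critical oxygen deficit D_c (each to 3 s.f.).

t_c ≈ 0.0570 d; D_c ≈ 4.01 mg/L

With k_2/k_d = 1.852 and 1 − D₀(k_2−k_d)/(k_d L₀) = 0.5502,
t_c = ln(1.852 × 0.5502) / (0.728 − 0.393) = ln(1.019) / 0.3350 = 0.01909/0.3350 = 0.05697 d.
L(t_c) = L₀ e^(−k_d t_c) = 7.60 × 0.9779 = 7.432 mg/L, and at the critical point k_2 D_c = k_d L, so D_c = (0.393/0.728) × 7.432 = 4.012 mg/L.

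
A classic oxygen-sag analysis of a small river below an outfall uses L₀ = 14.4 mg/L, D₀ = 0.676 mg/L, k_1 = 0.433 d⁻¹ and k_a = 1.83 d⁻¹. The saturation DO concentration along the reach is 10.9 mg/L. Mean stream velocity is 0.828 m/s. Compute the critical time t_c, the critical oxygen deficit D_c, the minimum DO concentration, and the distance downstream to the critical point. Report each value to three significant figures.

t_c ≈ 0.914 d; D_c ≈ 2.29 mg/L; min DO ≈ 8.61 mg/L; x_c ≈ 65.4 km

t_c = [1/(k_a−k_1)] ln[(k_a/k_1)(1 − D₀(k_a−k_1)/(k_1 L₀))]
= [1/(1.83−0.433)] ln[(1.83/0.433)(1 − 0.676×1.397/(0.433×14.4))]
= (1/1.397) ln[4.226 × 0.8485] = 0.7158 × ln(3.586) = 0.7158 × 1.277 = 0.9142 d.
L(t_c) = L₀ e^(−k_1 t_c) = 14.4 × 0.6731 = 9.693 mg/L, and at the critical point k_a D_c = k_1 L, so D_c = (0.433/1.83) × 9.693 = 2.293 mg/L.
Minimum DO = C_s − D_c = 10.9 − 2.293 = 8.607 mg/L.
x_c = v t_c = 0.828 m/s × 0.9142 d × 86400 s/d = 65400 m ≈ 65.4 km.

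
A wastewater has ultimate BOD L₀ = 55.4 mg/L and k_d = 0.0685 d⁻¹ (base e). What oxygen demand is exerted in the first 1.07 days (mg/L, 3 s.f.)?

y ≈ 3.92 mg/L

y_t = L₀(1 − e^(−k_d t)) = 55.4 × (1 − e^(−0.0685×1.07))
= 55.4 × (1 − 0.9293) = 55.4 × 0.07067 = 3.915 mg/L.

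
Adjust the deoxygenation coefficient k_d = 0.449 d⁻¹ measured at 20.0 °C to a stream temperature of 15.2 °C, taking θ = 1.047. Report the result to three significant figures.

k_d ≈ 0.360 d⁻¹

k_d(T₂) = k_d(T₁) · θ^(T₂−T₁) = 0.449 × 1.047^(15.2−20.0)
= 0.449 × 1.047^-4.80 = 0.449 × 0.8022 = 0.3602 d⁻¹.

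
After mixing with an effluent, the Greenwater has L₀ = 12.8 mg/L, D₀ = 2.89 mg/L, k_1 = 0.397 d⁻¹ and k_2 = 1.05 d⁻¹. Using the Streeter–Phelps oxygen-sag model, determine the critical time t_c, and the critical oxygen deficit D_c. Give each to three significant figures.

With k_2/k_1 = 2.645 and 1 − D₀(k_2−k_1)/(k_1 L₀) = 0.6286,
t_c = ln(2.645 × 0.6286) / (1.05 − 0.397) = ln(1.663) / 0.6530 = 0.5084/0.6530 = 0.7785 d.
D_c = (k_1/k_2) L₀ e^(−k_1 t_c) = (0.397/1.05) × 12.8 × e^(−0.397×0.7785) = 0.3781 × 12.8 × 0.7341 = 3.553 mg/L.

t_c ≈ 0.779 d; D_c ≈ 3.55 mg/L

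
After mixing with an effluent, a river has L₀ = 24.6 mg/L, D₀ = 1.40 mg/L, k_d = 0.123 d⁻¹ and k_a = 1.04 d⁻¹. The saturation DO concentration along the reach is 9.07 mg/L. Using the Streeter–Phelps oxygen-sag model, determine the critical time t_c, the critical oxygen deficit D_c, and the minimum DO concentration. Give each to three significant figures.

t_c ≈ 1.73 d; D_c ≈ 2.35 mg/L; min DO ≈ 6.72 mg/L

With k_a/k_d = 8.455 and 1 − D₀(k_a−k_d)/(k_d L₀) = 0.5757,
t_c = ln(8.455 × 0.5757) / (1.04 − 0.123) = ln(4.868) / 0.9170 = 1.583/0.9170 = 1.726 d.
D_c = (k_d/k_a) L₀ e^(−k_d t_c) = (0.123/1.04) × 24.6 × e^(−0.123×1.726) = 0.1183 × 24.6 × 0.8087 = 2.353 mg/L.
Minimum DO = C_s − D_c = 9.07 − 2.353 = 6.717 mg/L.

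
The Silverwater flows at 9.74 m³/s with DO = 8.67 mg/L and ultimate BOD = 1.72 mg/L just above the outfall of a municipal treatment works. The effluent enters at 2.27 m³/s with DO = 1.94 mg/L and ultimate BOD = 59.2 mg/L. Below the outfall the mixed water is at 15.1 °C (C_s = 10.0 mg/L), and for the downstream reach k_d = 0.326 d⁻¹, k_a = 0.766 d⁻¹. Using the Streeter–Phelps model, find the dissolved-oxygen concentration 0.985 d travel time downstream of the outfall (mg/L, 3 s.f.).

Mixed DO = (9.74×8.67 + 2.27×1.94)/(9.74+2.27) = 88.85/12.01 = 7.398 mg/L.
Mixed L₀ = (9.74×1.72 + 2.27×59.2)/(12.01) = 151.1/12.01 = 12.58 mg/L.
Initial deficit D₀ = C_s − DO₀ = 10.0 − 7.398 = 2.602 mg/L.
D(0.985) = [0.326×12.58/(0.766−0.326)](e^(−0.326×0.985) − e^(−0.766×0.985)) + 2.602 e^(−0.766×0.985)
= 9.324 × (0.7253 − 0.4702) + 2.602 × 0.4702 = 3.602 mg/L.
DO = 10.0 − 3.602 = 6.398 mg/L.

DO ≈ 6.40 mg/L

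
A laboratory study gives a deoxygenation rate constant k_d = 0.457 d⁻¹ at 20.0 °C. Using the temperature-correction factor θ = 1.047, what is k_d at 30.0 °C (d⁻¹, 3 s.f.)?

k_d ≈ 0.723 d⁻¹

k_d(T₂) = k_d(T₁) · θ^(T₂−T₁) = 0.457 × 1.047^(30.0−20.0)
= 0.457 × 1.047^10.0 = 0.457 × 1.583 = 0.7234 d⁻¹.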